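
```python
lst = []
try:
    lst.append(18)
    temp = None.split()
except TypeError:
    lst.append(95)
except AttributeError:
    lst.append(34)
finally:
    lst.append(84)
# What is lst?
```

Step-by-step execution trace:
1. try: `lst.append(18)` → lst = [18].
2. `temp = None.split()` raises AttributeError.
3. `except TypeError` does not match AttributeError; skipped.
4. `except AttributeError` matches → `lst.append(34)` → lst = [18, 34].
5. finally always runs: `lst.append(84)` → lst = [18, 34, 84].
Result: [18, 34, 84]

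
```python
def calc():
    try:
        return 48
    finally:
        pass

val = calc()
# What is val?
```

Step-by-step execution trace:
1. `calc()` enters try: `return 48` sets pending return value 48.
2. Before returning, `finally: pass` runs (no effect).
3. calc() returns 48 → val = 48.
Result: 48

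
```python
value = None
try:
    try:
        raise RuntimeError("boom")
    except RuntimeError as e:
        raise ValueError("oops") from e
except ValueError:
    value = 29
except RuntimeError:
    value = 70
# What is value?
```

Step-by-step execution trace:
1. Inner try raises RuntimeError; inner `except RuntimeError as e` catches it.
2. `raise ValueError(...) from e` raises ValueError (RuntimeError is attached as __cause__, but only ValueError is active).
3. Outer `except ValueError` matches → value = 29.
4. `except RuntimeError` is not reached.
Result: 29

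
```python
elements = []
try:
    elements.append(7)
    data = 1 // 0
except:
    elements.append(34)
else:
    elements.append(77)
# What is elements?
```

Step-by-step execution trace:
1. try: `elements.append(7)` → elements = [7].
2. `data = 1 // 0` raises ZeroDivisionError.
3. bare `except` matches → `elements.append(34)` → elements = [7, 34].
4. `else` is skipped (an exception was raised).
Result: [7, 34]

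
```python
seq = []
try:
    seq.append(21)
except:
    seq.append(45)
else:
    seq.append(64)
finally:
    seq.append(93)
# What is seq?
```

Step-by-step execution trace:
1. try: `seq.append(21)` → seq = [21]. No exception raised.
2. `except` is skipped.
3. `else` runs: `seq.append(64)` → seq = [21, 64].
4. `finally` always runs: `seq.append(93)` → seq = [21, 64, 93].
Result: [21, 64, 93]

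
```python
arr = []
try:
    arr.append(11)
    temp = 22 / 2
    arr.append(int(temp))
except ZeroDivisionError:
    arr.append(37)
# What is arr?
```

Step-by-step execution trace:
1. try: `arr.append(11)` → arr = [11].
2. `temp = 22 / 2` → temp = 11.0. No exception raised.
3. `arr.append(int(temp))` → arr = [11, 11].
4. `except ZeroDivisionError` is skipped (no exception was raised).
Result: [11, 11]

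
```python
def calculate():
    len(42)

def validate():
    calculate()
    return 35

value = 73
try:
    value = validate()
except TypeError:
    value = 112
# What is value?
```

Step-by-step execution trace:
1. value starts at 73.
2. try: `validate()` calls `calculate()`.
3. `calculate()` evaluates `len(42)`, which raises TypeError; it propagates through validate (uncaught).
4. `return 35` in validate is not reached; the assignment to value does not complete.
5. `except TypeError` matches → value = 112.
Result: 112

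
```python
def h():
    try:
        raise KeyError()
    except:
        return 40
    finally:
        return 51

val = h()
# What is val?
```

Step-by-step execution trace:
1. `h()` enters try: `raise KeyError()` raises KeyError.
2. bare `except` matches → `return 40` sets pending return value 40.
3. Before returning, `finally: return 51` runs and overrides the pending return.
4. h() returns 51 → val = 51.
Result: 51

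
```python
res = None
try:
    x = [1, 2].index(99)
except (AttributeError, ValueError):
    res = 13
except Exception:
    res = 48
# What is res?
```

Step-by-step execution trace:
1. `x = [1, 2].index(99)` raises ValueError.
2. `except (AttributeError, ValueError)` matches (ValueError is in the tuple) → res = 13.
3. `except Exception` is not reached.
Result: 13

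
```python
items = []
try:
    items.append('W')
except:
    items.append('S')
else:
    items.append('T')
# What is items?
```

Step-by-step execution trace:
1. try: `items.append('W')` → items = ['W']. No exception raised.
2. `except` is skipped.
3. `else` runs (try completed without exception): `items.append('T')` → items = ['W', 'T'].
Result: ['W', 'T']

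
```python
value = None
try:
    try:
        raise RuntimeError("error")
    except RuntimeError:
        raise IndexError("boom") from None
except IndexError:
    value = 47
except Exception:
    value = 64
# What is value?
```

Step-by-step execution trace:
1. Inner try raises RuntimeError; inner `except RuntimeError` catches it.
2. `raise IndexError(...) from None` raises IndexError (from None suppresses __context__, but the active exception is still IndexError).
3. Outer `except IndexError` matches → value = 47.
4. `except Exception` is not reached.
Result: 47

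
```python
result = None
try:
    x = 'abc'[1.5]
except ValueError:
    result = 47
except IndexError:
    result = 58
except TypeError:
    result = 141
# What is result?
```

Step-by-step execution trace:
1. `x = 'abc'[1.5]` raises TypeError.
2. `except ValueError` does not match TypeError; skipped.
3. `except IndexError` does not match TypeError; skipped.
4. `except TypeError` matches → result = 141.
Result: 141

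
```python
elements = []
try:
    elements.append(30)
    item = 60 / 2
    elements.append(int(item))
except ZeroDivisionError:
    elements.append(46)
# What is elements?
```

Step-by-step execution trace:
1. try: `elements.append(30)` → elements = [30].
2. `item = 60 / 2` → item = 30.0. No exception raised.
3. `elements.append(int(item))` → elements = [30, 30].
4. `except ZeroDivisionError` is skipped (no exception was raised).
Result: [30, 30]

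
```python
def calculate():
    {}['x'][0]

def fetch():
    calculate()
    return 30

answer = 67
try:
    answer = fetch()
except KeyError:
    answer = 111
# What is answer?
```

Step-by-step execution trace:
1. answer starts at 67.
2. try: `fetch()` calls `calculate()`.
3. `calculate()` evaluates `{}['x'][0]`, which raises KeyError; it propagates through fetch (uncaught).
4. `return 30` in fetch is not reached; the assignment to answer does not complete.
5. `except KeyError` matches → answer = 111.
Result: 111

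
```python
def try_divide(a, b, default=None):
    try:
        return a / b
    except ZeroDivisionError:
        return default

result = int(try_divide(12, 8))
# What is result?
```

Step-by-step execution trace:
1. `try_divide(12, 8)` enters try: `return 12 / 8` → returns 1.5. No exception raised.
2. `except ZeroDivisionError` is skipped.
3. `int(1.5)` → 1 → result = 1.
Result: 1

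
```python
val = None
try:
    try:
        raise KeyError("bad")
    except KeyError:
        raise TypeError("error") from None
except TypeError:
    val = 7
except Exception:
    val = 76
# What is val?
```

Step-by-step execution trace:
1. Inner try raises KeyError; inner `except KeyError` catches it.
2. `raise TypeError(...) from None` raises TypeError (from None suppresses __context__, but the active exception is still TypeError).
3. Outer `except TypeError` matches → val = 7.
4. `except Exception` is not reached.
Result: 7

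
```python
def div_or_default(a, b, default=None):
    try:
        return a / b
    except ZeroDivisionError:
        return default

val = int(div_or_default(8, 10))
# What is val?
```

Step-by-step execution trace:
1. `div_or_default(8, 10)` enters try: `return 8 / 10` → returns 0.8. No exception raised.
2. `except ZeroDivisionError` is skipped.
3. `int(0.8)` → 0 → val = 0.
Result: 0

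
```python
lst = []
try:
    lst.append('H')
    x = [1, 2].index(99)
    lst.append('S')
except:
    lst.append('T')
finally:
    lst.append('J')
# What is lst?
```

Step-by-step execution trace:
1. try: `lst.append('H')` → lst = ['H'].
2. `x = [1, 2].index(99)` raises ValueError; `lst.append('S')` is not reached.
3. bare `except` matches → `lst.append('T')` → lst = ['H', 'T'].
4. finally always runs: `lst.append('J')` → lst = ['H', 'T', 'J'].
Result: ['H', 'T', 'J']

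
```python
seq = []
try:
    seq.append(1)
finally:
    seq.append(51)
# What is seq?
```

Step-by-step execution trace:
1. try: `seq.append(1)` → seq = [1].
2. The try body completes without raising.
3. finally always runs: `seq.append(51)` → seq = [1, 51].
Result: [1, 51]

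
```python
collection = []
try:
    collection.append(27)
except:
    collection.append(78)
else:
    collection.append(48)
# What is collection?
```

Step-by-step execution trace:
1. try: `collection.append(27)` → collection = [27]. No exception raised.
2. `except` is skipped.
3. `else` runs (try completed without exception): `collection.append(48)` → collection = [27, 48].
Result: [27, 48]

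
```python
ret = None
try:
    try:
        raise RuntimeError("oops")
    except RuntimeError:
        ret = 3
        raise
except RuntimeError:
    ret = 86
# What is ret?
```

Step-by-step execution trace:
1. Inner try: `raise RuntimeError("oops")` raises RuntimeError.
2. Inner `except RuntimeError` matches → ret = 3.
3. bare `raise` re-raises the same RuntimeError.
4. Outer `except RuntimeError` matches → ret = 86.
Result: 86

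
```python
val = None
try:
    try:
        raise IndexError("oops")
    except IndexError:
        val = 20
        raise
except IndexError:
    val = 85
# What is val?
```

Step-by-step execution trace:
1. Inner try: `raise IndexError("oops")` raises IndexError.
2. Inner `except IndexError` matches → val = 20.
3. bare `raise` re-raises the same IndexError.
4. Outer `except IndexError` matches → val = 85.
Result: 85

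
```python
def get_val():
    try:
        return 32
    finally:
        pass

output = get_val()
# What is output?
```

Step-by-step execution trace:
1. `get_val()` enters try: `return 32` sets pending return value 32.
2. Before returning, `finally: pass` runs (no effect).
3. get_val() returns 32 → output = 32.
Result: 32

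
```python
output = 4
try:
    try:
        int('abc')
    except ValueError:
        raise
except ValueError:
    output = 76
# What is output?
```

Step-by-step execution trace:
1. Inner try: `int('abc')` raises ValueError.
2. Inner `except ValueError` matches; bare `raise` re-raises the same ValueError.
3. Outer `except ValueError` matches → output = 76.
Result: 76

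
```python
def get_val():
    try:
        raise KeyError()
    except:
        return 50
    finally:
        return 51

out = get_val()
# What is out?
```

Step-by-step execution trace:
1. `get_val()` enters try: `raise KeyError()` raises KeyError.
2. bare `except` matches → `return 50` sets pending return value 50.
3. Before returning, `finally: return 51` runs and overrides the pending return.
4. get_val() returns 51 → out = 51.
Result: 51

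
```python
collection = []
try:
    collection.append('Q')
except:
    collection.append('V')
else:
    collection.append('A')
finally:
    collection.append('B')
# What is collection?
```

Step-by-step execution trace:
1. try: `collection.append('Q')` → collection = ['Q']. No exception raised.
2. `except` is skipped.
3. `else` runs: `collection.append('A')` → collection = ['Q', 'A'].
4. `finally` always runs: `collection.append('B')` → collection = ['Q', 'A', 'B'].
Result: ['Q', 'A', 'B']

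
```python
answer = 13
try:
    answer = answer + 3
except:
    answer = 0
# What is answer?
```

Step-by-step execution trace:
1. answer starts at 13.
2. try: `answer = answer + 3` → answer = 16. No exception raised.
3. `except` is skipped.
Result: 16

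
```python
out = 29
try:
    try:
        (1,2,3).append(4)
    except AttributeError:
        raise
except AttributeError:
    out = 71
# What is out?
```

Step-by-step execution trace:
1. Inner try: `(1,2,3).append(4)` raises AttributeError.
2. Inner `except AttributeError` matches; bare `raise` re-raises the same AttributeError.
3. Outer `except AttributeError` matches → out = 71.
Result: 71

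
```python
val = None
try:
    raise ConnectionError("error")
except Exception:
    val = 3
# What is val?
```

Step-by-step execution trace:
1. `raise ConnectionError(...)` raises ConnectionError.
2. `except Exception` matches (ConnectionError is a subclass of Exception) → val = 3.
Result: 3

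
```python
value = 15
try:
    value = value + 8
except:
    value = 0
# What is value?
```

Step-by-step execution trace:
1. value starts at 15.
2. try: `value = value + 8` → value = 23. No exception raised.
3. `except` is skipped.
Result: 23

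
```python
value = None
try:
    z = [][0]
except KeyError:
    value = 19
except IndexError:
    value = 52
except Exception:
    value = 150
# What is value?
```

Step-by-step execution trace:
1. `z = [][0]` raises IndexError.
2. `except KeyError` does not match IndexError; skipped.
3. `except IndexError` matches → value = 52.
4. Remaining except clauses are skipped.
Result: 52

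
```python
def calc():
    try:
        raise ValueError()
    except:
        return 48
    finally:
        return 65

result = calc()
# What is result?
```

Step-by-step execution trace:
1. `calc()` enters try: `raise ValueError()` raises ValueError.
2. bare `except` matches → `return 48` sets pending return value 48.
3. Before returning, `finally: return 65` runs and overrides the pending return.
4. calc() returns 65 → result = 65.
Result: 65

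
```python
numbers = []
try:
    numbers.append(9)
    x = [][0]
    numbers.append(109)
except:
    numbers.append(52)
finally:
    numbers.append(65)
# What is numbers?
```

Step-by-step execution trace:
1. try: `numbers.append(9)` → numbers = [9].
2. `x = [][0]` raises IndexError; `numbers.append(109)` is not reached.
3. bare `except` matches → `numbers.append(52)` → numbers = [9, 52].
4. finally always runs: `numbers.append(65)` → numbers = [9, 52, 65].
Result: [9, 52, 65]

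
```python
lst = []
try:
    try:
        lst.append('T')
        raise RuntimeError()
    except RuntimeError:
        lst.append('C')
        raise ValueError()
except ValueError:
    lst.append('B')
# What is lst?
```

Step-by-step execution trace:
1. Inner try: `lst.append('T')` → lst = ['T'].
2. `raise RuntimeError()` raises RuntimeError.
3. Inner `except RuntimeError` matches → `lst.append('C')` → lst = ['T', 'C'].
4. `raise ValueError()` raises ValueError; propagates to outer try.
5. Outer `except ValueError` matches → `lst.append('B')` → lst = ['T', 'C', 'B'].
Result: ['T', 'C', 'B']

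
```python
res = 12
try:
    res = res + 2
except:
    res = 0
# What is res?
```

Step-by-step execution trace:
1. res starts at 12.
2. try: `res = res + 2` → res = 14. No exception raised.
3. `except` is skipped.
Result: 14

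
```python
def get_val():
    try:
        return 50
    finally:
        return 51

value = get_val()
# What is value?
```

Step-by-step execution trace:
1. `get_val()` enters try: `return 50` sets pending return value 50.
2. Before returning, `finally: return 51` runs and overrides the pending return.
3. get_val() returns 51 → value = 51.
Result: 51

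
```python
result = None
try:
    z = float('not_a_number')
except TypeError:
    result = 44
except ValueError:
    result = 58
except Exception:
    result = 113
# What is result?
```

Step-by-step execution trace:
1. `z = float('not_a_number')` raises ValueError.
2. `except TypeError` does not match ValueError; skipped.
3. `except ValueError` matches → result = 58.
4. Remaining except clauses are skipped.
Result: 58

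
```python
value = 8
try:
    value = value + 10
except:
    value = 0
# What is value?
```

Step-by-step execution trace:
1. value starts at 8.
2. try: `value = value + 10` → value = 18. No exception raised.
3. `except` is skipped.
Result: 18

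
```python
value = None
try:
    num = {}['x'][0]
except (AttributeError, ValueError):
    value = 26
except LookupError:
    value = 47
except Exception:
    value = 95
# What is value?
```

Step-by-step execution trace:
1. `num = {}['x'][0]` raises KeyError.
2. `except (AttributeError, ValueError)` does not match KeyError; skipped.
3. `except LookupError` matches (KeyError is a subclass of LookupError) → value = 47.
4. `except Exception` is not reached.
Result: 47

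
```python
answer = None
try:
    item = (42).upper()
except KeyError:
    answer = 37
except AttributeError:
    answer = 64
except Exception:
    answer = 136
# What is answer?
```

Step-by-step execution trace:
1. `item = (42).upper()` raises AttributeError.
2. `except KeyError` does not match AttributeError; skipped.
3. `except AttributeError` matches → answer = 64.
4. Remaining except clauses are skipped.
Result: 64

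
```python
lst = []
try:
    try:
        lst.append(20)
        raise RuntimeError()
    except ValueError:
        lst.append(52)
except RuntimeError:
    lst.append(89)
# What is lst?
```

Step-by-step execution trace:
1. Inner try: `lst.append(20)` → lst = [20].
2. `raise RuntimeError()` raises RuntimeError.
3. Inner `except ValueError` does not match RuntimeError; exception propagates to outer try.
4. Outer `except RuntimeError` matches → `lst.append(89)` → lst = [20, 89].
Result: [20, 89]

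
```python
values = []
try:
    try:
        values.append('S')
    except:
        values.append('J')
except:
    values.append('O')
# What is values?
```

Step-by-step execution trace:
1. Inner try: `values.append('S')` → values = ['S']. No exception raised.
2. Inner `except` is skipped.
3. Inner try completes normally; outer `except` is skipped.
Result: ['S']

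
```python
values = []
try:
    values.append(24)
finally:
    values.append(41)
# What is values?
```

Step-by-step execution trace:
1. try: `values.append(24)` → values = [24].
2. The try body completes without raising.
3. finally always runs: `values.append(41)` → values = [24, 41].
Result: [24, 41]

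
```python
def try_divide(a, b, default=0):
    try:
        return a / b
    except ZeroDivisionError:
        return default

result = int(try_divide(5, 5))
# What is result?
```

Step-by-step execution trace:
1. `try_divide(5, 5)` enters try: `return 5 / 5` → returns 1.0. No exception raised.
2. `except ZeroDivisionError` is skipped.
3. `int(1.0)` → 1 → result = 1.
Result: 1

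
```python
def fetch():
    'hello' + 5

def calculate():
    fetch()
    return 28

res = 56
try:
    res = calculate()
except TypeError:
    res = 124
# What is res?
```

Step-by-step execution trace:
1. res starts at 56.
2. try: `calculate()` calls `fetch()`.
3. `fetch()` evaluates `'hello' + 5`, which raises TypeError; it propagates through calculate (uncaught).
4. `return 28` in calculate is not reached; the assignment to res does not complete.
5. `except TypeError` matches → res = 124.
Result: 124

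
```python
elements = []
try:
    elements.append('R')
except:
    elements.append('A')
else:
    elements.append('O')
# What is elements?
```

Step-by-step execution trace:
1. try: `elements.append('R')` → elements = ['R']. No exception raised.
2. `except` is skipped.
3. `else` runs (try completed without exception): `elements.append('O')` → elements = ['R', 'O'].
Result: ['R', 'O']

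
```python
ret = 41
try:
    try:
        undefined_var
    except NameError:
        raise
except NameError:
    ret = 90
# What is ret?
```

Step-by-step execution trace:
1. Inner try: `undefined_var` raises NameError.
2. Inner `except NameError` matches; bare `raise` re-raises the same NameError.
3. Outer `except NameError` matches → ret = 90.
Result: 90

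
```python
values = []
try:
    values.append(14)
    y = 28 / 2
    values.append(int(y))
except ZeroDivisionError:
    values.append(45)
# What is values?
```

Step-by-step execution trace:
1. try: `values.append(14)` → values = [14].
2. `y = 28 / 2` → y = 14.0. No exception raised.
3. `values.append(int(y))` → values = [14, 14].
4. `except ZeroDivisionError` is skipped (no exception was raised).
Result: [14, 14]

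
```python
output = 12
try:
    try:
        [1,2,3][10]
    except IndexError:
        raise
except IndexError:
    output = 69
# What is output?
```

Step-by-step execution trace:
1. Inner try: `[1,2,3][10]` raises IndexError.
2. Inner `except IndexError` matches; bare `raise` re-raises the same IndexError.
3. Outer `except IndexError` matches → output = 69.
Result: 69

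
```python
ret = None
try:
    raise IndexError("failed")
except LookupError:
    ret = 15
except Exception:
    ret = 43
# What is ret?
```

Step-by-step execution trace:
1. `raise IndexError(...)` raises IndexError.
2. `except LookupError` matches (IndexError is a subclass of LookupError) → ret = 15.
3. `except Exception` is not reached.
Result: 15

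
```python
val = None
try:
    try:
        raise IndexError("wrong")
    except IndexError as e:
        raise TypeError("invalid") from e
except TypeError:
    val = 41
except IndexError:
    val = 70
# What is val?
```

Step-by-step execution trace:
1. Inner try raises IndexError; inner `except IndexError as e` catches it.
2. `raise TypeError(...) from e` raises TypeError (IndexError is attached as __cause__, but only TypeError is active).
3. Outer `except TypeError` matches → val = 41.
4. `except IndexError` is not reached.
Result: 41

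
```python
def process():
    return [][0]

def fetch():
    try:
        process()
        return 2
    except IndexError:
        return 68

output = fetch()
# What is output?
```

Step-by-step execution trace:
1. `fetch()` calls `process()`.
2. `process()` evaluates `[][0]`, which raises IndexError; it propagates to the caller.
3. `return 2` is not reached.
4. `except IndexError` in fetch matches → returns 68.
5. output = 68.
Result: 68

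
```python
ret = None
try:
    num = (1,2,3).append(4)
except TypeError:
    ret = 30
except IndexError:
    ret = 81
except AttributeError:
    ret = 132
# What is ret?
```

Step-by-step execution trace:
1. `num = (1,2,3).append(4)` raises AttributeError.
2. `except TypeError` does not match AttributeError; skipped.
3. `except IndexError` does not match AttributeError; skipped.
4. `except AttributeError` matches → ret = 132.
Result: 132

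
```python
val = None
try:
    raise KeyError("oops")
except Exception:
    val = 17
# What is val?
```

Step-by-step execution trace:
1. `raise KeyError(...)` raises KeyError.
2. `except Exception` matches (KeyError is a subclass of Exception) → val = 17.
Result: 17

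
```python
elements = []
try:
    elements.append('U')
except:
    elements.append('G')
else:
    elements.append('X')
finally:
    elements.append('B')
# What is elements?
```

Step-by-step execution trace:
1. try: `elements.append('U')` → elements = ['U']. No exception raised.
2. `except` is skipped.
3. `else` runs: `elements.append('X')` → elements = ['U', 'X'].
4. `finally` always runs: `elements.append('B')` → elements = ['U', 'X', 'B'].
Result: ['U', 'X', 'B']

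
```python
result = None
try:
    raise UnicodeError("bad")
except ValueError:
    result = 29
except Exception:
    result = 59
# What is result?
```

Step-by-step execution trace:
1. `raise UnicodeError(...)` raises UnicodeError.
2. `except ValueError` matches (UnicodeError is a subclass of ValueError) → result = 29.
3. `except Exception` is not reached.
Result: 29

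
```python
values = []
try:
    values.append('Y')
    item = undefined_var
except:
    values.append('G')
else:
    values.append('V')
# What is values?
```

Step-by-step execution trace:
1. try: `values.append('Y')` → values = ['Y'].
2. `item = undefined_var` raises NameError.
3. bare `except` matches → `values.append('G')` → values = ['Y', 'G'].
4. `else` is skipped (an exception was raised).
Result: ['Y', 'G']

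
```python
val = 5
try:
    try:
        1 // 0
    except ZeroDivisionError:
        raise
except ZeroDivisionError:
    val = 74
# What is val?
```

Step-by-step execution trace:
1. Inner try: `1 // 0` raises ZeroDivisionError.
2. Inner `except ZeroDivisionError` matches; bare `raise` re-raises the same ZeroDivisionError.
3. Outer `except ZeroDivisionError` matches → val = 74.
Result: 74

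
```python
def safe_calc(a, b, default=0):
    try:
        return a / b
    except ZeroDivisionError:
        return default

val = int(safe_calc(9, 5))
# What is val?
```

Step-by-step execution trace:
1. `safe_calc(9, 5)` enters try: `return 9 / 5` → returns 1.8. No exception raised.
2. `except ZeroDivisionError` is skipped.
3. `int(1.8)` → 1 → val = 1.
Result: 1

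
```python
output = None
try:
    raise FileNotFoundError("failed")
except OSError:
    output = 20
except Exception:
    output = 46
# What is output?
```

Step-by-step execution trace:
1. `raise FileNotFoundError(...)` raises FileNotFoundError.
2. `except OSError` matches (FileNotFoundError is a subclass of OSError) → output = 20.
3. `except Exception` is not reached.
Result: 20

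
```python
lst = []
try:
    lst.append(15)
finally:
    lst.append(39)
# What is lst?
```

Step-by-step execution trace:
1. try: `lst.append(15)` → lst = [15].
2. The try body completes without raising.
3. finally always runs: `lst.append(39)` → lst = [15, 39].
Result: [15, 39]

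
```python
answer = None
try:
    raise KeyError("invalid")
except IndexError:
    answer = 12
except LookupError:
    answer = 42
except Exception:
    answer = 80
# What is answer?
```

Step-by-step execution trace:
1. `raise KeyError(...)` raises KeyError.
2. `except IndexError` does not match (KeyError is not a subclass of IndexError); skipped.
3. `except LookupError` matches (KeyError is a subclass of LookupError) → answer = 42.
4. `except Exception` is not reached.
Result: 42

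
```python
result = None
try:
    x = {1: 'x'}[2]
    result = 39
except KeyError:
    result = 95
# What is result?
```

Step-by-step execution trace:
1. `x = {1: 'x'}[2]` raises KeyError.
2. `result = 39` is not reached.
3. `except KeyError` matches → result = 95.
Result: 95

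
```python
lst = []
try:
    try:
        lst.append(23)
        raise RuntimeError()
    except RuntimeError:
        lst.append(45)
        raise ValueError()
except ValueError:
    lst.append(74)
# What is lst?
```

Step-by-step execution trace:
1. Inner try: `lst.append(23)` → lst = [23].
2. `raise RuntimeError()` raises RuntimeError.
3. Inner `except RuntimeError` matches → `lst.append(45)` → lst = [23, 45].
4. `raise ValueError()` raises ValueError; propagates to outer try.
5. Outer `except ValueError` matches → `lst.append(74)` → lst = [23, 45, 74].
Result: [23, 45, 74]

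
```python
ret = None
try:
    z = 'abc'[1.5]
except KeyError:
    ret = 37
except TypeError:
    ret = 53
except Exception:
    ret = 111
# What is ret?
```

Step-by-step execution trace:
1. `z = 'abc'[1.5]` raises TypeError.
2. `except KeyError` does not match TypeError; skipped.
3. `except TypeError` matches → ret = 53.
4. Remaining except clauses are skipped.
Result: 53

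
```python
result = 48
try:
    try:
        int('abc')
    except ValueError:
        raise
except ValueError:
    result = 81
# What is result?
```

Step-by-step execution trace:
1. Inner try: `int('abc')` raises ValueError.
2. Inner `except ValueError` matches; bare `raise` re-raises the same ValueError.
3. Outer `except ValueError` matches → result = 81.
Result: 81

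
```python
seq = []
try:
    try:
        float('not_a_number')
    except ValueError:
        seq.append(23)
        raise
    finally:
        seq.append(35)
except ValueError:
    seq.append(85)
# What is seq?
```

Step-by-step execution trace:
1. Inner try: `float('not_a_number')` raises ValueError.
2. Inner `except ValueError` matches → `seq.append(23)` → seq = [23].
3. bare `raise` re-raises ValueError.
4. Inner `finally` runs during unwinding: `seq.append(35)` → seq = [23, 35].
5. Outer `except ValueError` matches → `seq.append(85)` → seq = [23, 35, 85].
Result: [23, 35, 85]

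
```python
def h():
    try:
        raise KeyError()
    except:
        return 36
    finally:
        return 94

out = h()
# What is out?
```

Step-by-step execution trace:
1. `h()` enters try: `raise KeyError()` raises KeyError.
2. bare `except` matches → `return 36` sets pending return value 36.
3. Before returning, `finally: return 94` runs and overrides the pending return.
4. h() returns 94 → out = 94.
Result: 94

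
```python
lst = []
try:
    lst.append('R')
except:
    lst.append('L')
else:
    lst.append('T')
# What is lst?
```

Step-by-step execution trace:
1. try: `lst.append('R')` → lst = ['R']. No exception raised.
2. `except` is skipped.
3. `else` runs (try completed without exception): `lst.append('T')` → lst = ['R', 'T'].
Result: ['R', 'T']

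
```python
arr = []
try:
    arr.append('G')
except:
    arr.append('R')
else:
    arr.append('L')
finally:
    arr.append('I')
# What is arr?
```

Step-by-step execution trace:
1. try: `arr.append('G')` → arr = ['G']. No exception raised.
2. `except` is skipped.
3. `else` runs: `arr.append('L')` → arr = ['G', 'L'].
4. `finally` always runs: `arr.append('I')` → arr = ['G', 'L', 'I'].
Result: ['G', 'L', 'I']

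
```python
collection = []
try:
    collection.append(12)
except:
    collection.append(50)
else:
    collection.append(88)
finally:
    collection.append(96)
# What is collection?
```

Step-by-step execution trace:
1. try: `collection.append(12)` → collection = [12]. No exception raised.
2. `except` is skipped.
3. `else` runs: `collection.append(88)` → collection = [12, 88].
4. `finally` always runs: `collection.append(96)` → collection = [12, 88, 96].
Result: [12, 88, 96]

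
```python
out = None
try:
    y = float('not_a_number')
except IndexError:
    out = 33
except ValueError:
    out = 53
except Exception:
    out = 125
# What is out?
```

Step-by-step execution trace:
1. `y = float('not_a_number')` raises ValueError.
2. `except IndexError` does not match ValueError; skipped.
3. `except ValueError` matches → out = 53.
4. Remaining except clauses are skipped.
Result: 53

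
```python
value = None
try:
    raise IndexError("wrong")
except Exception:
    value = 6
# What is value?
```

Step-by-step execution trace:
1. `raise IndexError(...)` raises IndexError.
2. `except Exception` matches (IndexError is a subclass of Exception) → value = 6.
Result: 6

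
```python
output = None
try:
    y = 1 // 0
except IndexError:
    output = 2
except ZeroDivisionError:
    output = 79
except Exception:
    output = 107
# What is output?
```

Step-by-step execution trace:
1. `y = 1 // 0` raises ZeroDivisionError.
2. `except IndexError` does not match ZeroDivisionError; skipped.
3. `except ZeroDivisionError` matches → output = 79.
4. Remaining except clauses are skipped.
Result: 79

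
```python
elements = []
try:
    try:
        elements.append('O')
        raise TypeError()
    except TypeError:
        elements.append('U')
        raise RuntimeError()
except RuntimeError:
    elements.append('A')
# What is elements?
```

Step-by-step execution trace:
1. Inner try: `elements.append('O')` → elements = ['O'].
2. `raise TypeError()` raises TypeError.
3. Inner `except TypeError` matches → `elements.append('U')` → elements = ['O', 'U'].
4. `raise RuntimeError()` raises RuntimeError; propagates to outer try.
5. Outer `except RuntimeError` matches → `elements.append('A')` → elements = ['O', 'U', 'A'].
Result: ['O', 'U', 'A']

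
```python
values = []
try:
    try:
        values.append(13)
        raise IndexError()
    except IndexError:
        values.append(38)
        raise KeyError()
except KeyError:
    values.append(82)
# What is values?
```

Step-by-step execution trace:
1. Inner try: `values.append(13)` → values = [13].
2. `raise IndexError()` raises IndexError.
3. Inner `except IndexError` matches → `values.append(38)` → values = [13, 38].
4. `raise KeyError()` raises KeyError; propagates to outer try.
5. Outer `except KeyError` matches → `values.append(82)` → values = [13, 38, 82].
Result: [13, 38, 82]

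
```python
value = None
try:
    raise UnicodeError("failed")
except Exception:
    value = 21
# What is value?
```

Step-by-step execution trace:
1. `raise UnicodeError(...)` raises UnicodeError.
2. `except Exception` matches (UnicodeError is a subclass of Exception) → value = 21.
Result: 21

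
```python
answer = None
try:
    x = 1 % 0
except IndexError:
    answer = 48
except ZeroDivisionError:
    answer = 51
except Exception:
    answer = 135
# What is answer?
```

Step-by-step execution trace:
1. `x = 1 % 0` raises ZeroDivisionError.
2. `except IndexError` does not match ZeroDivisionError; skipped.
3. `except ZeroDivisionError` matches → answer = 51.
4. Remaining except clauses are skipped.
Result: 51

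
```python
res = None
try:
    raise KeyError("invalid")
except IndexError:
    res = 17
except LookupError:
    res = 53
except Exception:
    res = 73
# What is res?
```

Step-by-step execution trace:
1. `raise KeyError(...)` raises KeyError.
2. `except IndexError` does not match (KeyError is not a subclass of IndexError); skipped.
3. `except LookupError` matches (KeyError is a subclass of LookupError) → res = 53.
4. `except Exception` is not reached.
Result: 53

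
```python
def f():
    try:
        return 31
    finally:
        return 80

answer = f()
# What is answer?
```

Step-by-step execution trace:
1. `f()` enters try: `return 31` sets pending return value 31.
2. Before returning, `finally: return 80` runs and overrides the pending return.
3. f() returns 80 → answer = 80.
Result: 80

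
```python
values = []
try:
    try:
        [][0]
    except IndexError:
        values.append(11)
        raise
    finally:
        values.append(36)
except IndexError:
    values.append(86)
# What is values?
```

Step-by-step execution trace:
1. Inner try: `[][0]` raises IndexError.
2. Inner `except IndexError` matches → `values.append(11)` → values = [11].
3. bare `raise` re-raises IndexError.
4. Inner `finally` runs during unwinding: `values.append(36)` → values = [11, 36].
5. Outer `except IndexError` matches → `values.append(86)` → values = [11, 36, 86].
Result: [11, 36, 86]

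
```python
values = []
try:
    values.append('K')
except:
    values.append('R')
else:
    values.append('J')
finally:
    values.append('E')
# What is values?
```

Step-by-step execution trace:
1. try: `values.append('K')` → values = ['K']. No exception raised.
2. `except` is skipped.
3. `else` runs: `values.append('J')` → values = ['K', 'J'].
4. `finally` always runs: `values.append('E')` → values = ['K', 'J', 'E'].
Result: ['K', 'J', 'E']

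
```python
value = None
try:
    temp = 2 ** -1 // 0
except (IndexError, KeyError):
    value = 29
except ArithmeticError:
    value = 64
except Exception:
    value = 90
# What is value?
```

Step-by-step execution trace:
1. `temp = 2 ** -1 // 0` raises ZeroDivisionError.
2. `except (IndexError, KeyError)` does not match ZeroDivisionError; skipped.
3. `except ArithmeticError` matches (ZeroDivisionError is a subclass of ArithmeticError) → value = 64.
4. `except Exception` is not reached.
Result: 64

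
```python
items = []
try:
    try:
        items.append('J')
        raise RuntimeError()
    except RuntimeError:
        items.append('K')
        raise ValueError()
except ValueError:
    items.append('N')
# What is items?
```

Step-by-step execution trace:
1. Inner try: `items.append('J')` → items = ['J'].
2. `raise RuntimeError()` raises RuntimeError.
3. Inner `except RuntimeError` matches → `items.append('K')` → items = ['J', 'K'].
4. `raise ValueError()` raises ValueError; propagates to outer try.
5. Outer `except ValueError` matches → `items.append('N')` → items = ['J', 'K', 'N'].
Result: ['J', 'K', 'N']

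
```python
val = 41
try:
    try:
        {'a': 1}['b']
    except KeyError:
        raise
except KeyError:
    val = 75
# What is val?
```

Step-by-step execution trace:
1. Inner try: `{'a': 1}['b']` raises KeyError.
2. Inner `except KeyError` matches; bare `raise` re-raises the same KeyError.
3. Outer `except KeyError` matches → val = 75.
Result: 75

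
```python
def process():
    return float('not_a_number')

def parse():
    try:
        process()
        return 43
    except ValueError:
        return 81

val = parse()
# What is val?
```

Step-by-step execution trace:
1. `parse()` calls `process()`.
2. `process()` evaluates `float('not_a_number')`, which raises ValueError; it propagates to the caller.
3. `return 43` is not reached.
4. `except ValueError` in parse matches → returns 81.
5. val = 81.
Result: 81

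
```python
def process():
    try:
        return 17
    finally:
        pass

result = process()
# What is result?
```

Step-by-step execution trace:
1. `process()` enters try: `return 17` sets pending return value 17.
2. Before returning, `finally: pass` runs (no effect).
3. process() returns 17 → result = 17.
Result: 17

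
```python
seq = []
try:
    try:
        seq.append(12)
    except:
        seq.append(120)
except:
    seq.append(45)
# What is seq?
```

Step-by-step execution trace:
1. Inner try: `seq.append(12)` → seq = [12]. No exception raised.
2. Inner `except` is skipped.
3. Inner try completes normally; outer `except` is skipped.
Result: [12]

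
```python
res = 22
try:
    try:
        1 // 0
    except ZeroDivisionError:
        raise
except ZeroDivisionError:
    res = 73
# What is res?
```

Step-by-step execution trace:
1. Inner try: `1 // 0` raises ZeroDivisionError.
2. Inner `except ZeroDivisionError` matches; bare `raise` re-raises the same ZeroDivisionError.
3. Outer `except ZeroDivisionError` matches → res = 73.
Result: 73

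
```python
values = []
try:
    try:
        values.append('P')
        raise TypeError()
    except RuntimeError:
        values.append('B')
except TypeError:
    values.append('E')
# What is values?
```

Step-by-step execution trace:
1. Inner try: `values.append('P')` → values = ['P'].
2. `raise TypeError()` raises TypeError.
3. Inner `except RuntimeError` does not match TypeError; exception propagates to outer try.
4. Outer `except TypeError` matches → `values.append('E')` → values = ['P', 'E'].
Result: ['P', 'E']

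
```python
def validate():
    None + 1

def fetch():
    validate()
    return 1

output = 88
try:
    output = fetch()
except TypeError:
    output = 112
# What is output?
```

Step-by-step execution trace:
1. output starts at 88.
2. try: `fetch()` calls `validate()`.
3. `validate()` evaluates `None + 1`, which raises TypeError; it propagates through fetch (uncaught).
4. `return 1` in fetch is not reached; the assignment to output does not complete.
5. `except TypeError` matches → output = 112.
Result: 112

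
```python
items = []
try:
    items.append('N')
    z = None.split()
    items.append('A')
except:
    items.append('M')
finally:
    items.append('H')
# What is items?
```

Step-by-step execution trace:
1. try: `items.append('N')` → items = ['N'].
2. `z = None.split()` raises AttributeError; `items.append('A')` is not reached.
3. bare `except` matches → `items.append('M')` → items = ['N', 'M'].
4. finally always runs: `items.append('H')` → items = ['N', 'M', 'H'].
Result: ['N', 'M', 'H']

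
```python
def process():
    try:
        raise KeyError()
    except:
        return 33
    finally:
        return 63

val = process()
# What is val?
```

Step-by-step execution trace:
1. `process()` enters try: `raise KeyError()` raises KeyError.
2. bare `except` matches → `return 33` sets pending return value 33.
3. Before returning, `finally: return 63` runs and overrides the pending return.
4. process() returns 63 → val = 63.
Result: 63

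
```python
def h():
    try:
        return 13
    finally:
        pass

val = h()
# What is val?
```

Step-by-step execution trace:
1. `h()` enters try: `return 13` sets pending return value 13.
2. Before returning, `finally: pass` runs (no effect).
3. h() returns 13 → val = 13.
Result: 13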